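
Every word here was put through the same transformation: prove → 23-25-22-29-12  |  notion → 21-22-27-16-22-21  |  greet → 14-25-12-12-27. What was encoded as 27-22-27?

The number is (letter's place in the alphabet, a=1) + 7.
Undoing it on 27-22-27: 27→(27−7)÷1=20=t, 22→(22−7)÷1=15=o, 27→(27−7)÷1=20=t.

tot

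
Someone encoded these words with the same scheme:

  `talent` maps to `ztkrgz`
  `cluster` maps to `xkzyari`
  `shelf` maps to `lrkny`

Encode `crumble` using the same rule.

The output letters match the input read backwards, each shifted +6: talent reversed is tnelat. Read the word backwards and shift each letter +6.
On crumble: reverse → elbmurc; then shift: e+6=k, l+6=r, b+6=h, m+6=s, u+6=a, r+6=x, c+6=i.

krhsaxi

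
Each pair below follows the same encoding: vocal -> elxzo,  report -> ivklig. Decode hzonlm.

salmon

Letters are reflected about the middle of the alphabet (position → 25−position): Atbash.
Undoing it on hzonlm: h↔s, z↔a, o↔l, n↔m, l↔o, m↔n.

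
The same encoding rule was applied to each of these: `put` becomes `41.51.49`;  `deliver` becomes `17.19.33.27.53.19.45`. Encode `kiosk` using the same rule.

31.27.39.47.31

Each letter becomes 2×(its alphabet position, a=1..z=26) + 9.
On kiosk: k=11→31, i=9→27, o=15→39, s=19→47, k=11→31.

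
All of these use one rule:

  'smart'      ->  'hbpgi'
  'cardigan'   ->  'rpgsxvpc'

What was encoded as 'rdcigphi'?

contrast

Compare letters: s→h is +15, m→b is +15, a→p is +15 — a constant shift. Each letter is shifted forward by 15 in the alphabet (a Caesar shift of +15).
Decoding rdcigphi: r−15=c, d−15=o, c−15=n, i−15=t, g−15=r, p−15=a, h−15=s, i−15=t.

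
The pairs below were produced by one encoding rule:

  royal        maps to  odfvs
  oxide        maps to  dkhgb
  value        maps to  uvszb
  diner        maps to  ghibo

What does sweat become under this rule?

Treating letters as 0–25, the rule is x ↦ 21x + 21 (mod 26).
Applying it to sweat: s(18)→21·18+21≡9=j; w(22)→21·22+21≡15=p; e(4)→21·4+21≡1=b; a(0)→21·0+21≡21=v; t(19)→21·19+21≡4=e (all mod 26).

jpbve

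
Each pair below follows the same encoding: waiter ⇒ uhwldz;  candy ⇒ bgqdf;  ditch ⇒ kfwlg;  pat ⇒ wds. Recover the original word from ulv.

sir

The output letters match the input read backwards, each shifted +3: waiter reversed is retiaw. Two steps: reverse the string, then apply a Caesar shift of +3.
Reversing it on ulv: shift back: u−3=r, l−3=i, v−3=s → ris; then reverse → sir.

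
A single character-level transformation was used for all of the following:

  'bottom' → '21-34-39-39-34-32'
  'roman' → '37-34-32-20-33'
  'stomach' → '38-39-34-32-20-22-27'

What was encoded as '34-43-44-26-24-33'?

oxygen

b is letter #2 and maps to 21: an offset of 19. Each letter is replaced by its alphabet position (a=1..z=26) + 19.
Reversing it on 34-43-44-26-24-33: 34→(34−19)÷1=15=o, 43→(43−19)÷1=24=x, 44→(44−19)÷1=25=y, 26→(26−19)÷1=7=g, 24→(24−19)÷1=5=e, 33→(33−19)÷1=14=n.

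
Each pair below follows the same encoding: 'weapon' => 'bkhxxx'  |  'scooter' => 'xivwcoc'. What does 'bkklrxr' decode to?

In weapon: w→b is +5, e→k is +6, a→h is +7, p→x is +8 — the shift increases by 1 each position. The shift increases by 1 at each position, starting from +5: 5, 6, 7, ….
Undoing it on bkklrxr: b−5=w, k−6=e, k−7=d, l−8=d, r−9=i, x−10=n, r−11=g.

wedding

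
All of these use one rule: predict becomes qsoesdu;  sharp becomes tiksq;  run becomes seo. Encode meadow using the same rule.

The shift depends on letter class: consonant p→q is +1, but vowel e→o is +10. Two shifts are in play — +10 for a/e/i/o/u, +1 for every other letter.
For meadow: m(cons)+1=n, e(vowel)+10=o, a(vowel)+10=k, d(cons)+1=e, o(vowel)+10=y, w(cons)+1=x.

nokeyx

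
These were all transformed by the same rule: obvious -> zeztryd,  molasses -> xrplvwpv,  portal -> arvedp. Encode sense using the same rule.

Shifts by position in obvious: pos 0: o→z (+11), pos 1: b→e (+3), pos 2: v→z (+4), pos 3: i→t (+11), pos 4: o→r (+3), pos 5: u→y (+4) — repeating every 3. It's a Vigenère-style cipher with numeric key [11,3,4]: position i shifts by key[i mod 3].
For sense: s+11=d, e+3=h, n+4=r, s+11=d, e+3=h.

dhrdh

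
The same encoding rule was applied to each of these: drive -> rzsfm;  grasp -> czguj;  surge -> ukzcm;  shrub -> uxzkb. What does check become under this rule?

d(3)→r(17) and r(17)→z(25) fit y≡21x+6 (mod 26); the inverse of 21 mod 26 is 5. Each letter's alphabet position (a=0..z=25) is mapped through 21·x+6 mod 26 — an affine cipher.
Applying it to check: c(2)→21·2+6≡22=w; h(7)→21·7+6≡23=x; e(4)→21·4+6≡12=m; c(2)→21·2+6≡22=w; k(10)→21·10+6≡8=i (all mod 26).

wxmwi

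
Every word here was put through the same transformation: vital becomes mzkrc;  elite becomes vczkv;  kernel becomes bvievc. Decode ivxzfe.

Every letter moves 17 places later in the alphabet, wrapping around z→a.
Reversing it on ivxzfe: i−17=r, v−17=e, x−17=g, z−17=i, f−17=o, e−17=n.

region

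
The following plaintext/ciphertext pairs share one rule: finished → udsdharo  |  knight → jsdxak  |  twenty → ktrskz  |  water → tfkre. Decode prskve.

Treating letters as 0–25, the rule is x ↦ 3x + 5 (mod 26).
Reversing it on prskve: p(15)→9·(15−5)≡12=m; r(17)→9·(17−5)≡4=e; s(18)→9·(18−5)≡13=n; k(10)→9·(10−5)≡19=t; v(21)→9·(21−5)≡14=o; e(4)→9·(4−5)≡17=r (all mod 26).

mentor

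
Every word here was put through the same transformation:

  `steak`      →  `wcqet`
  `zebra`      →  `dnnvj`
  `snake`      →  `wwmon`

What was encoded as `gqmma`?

chair

Shifts by position in steak: pos 0: s→w (+4), pos 1: t→c (+9), pos 2: e→q (+12), pos 3: a→e (+4), pos 4: k→t (+9) — repeating every 3. It's a Vigenère-style cipher with numeric key [4,9,12]: position i shifts by key[i mod 3].
Decoding gqmma: g−4=c, q−9=h, m−12=a, m−4=i, a−9=r.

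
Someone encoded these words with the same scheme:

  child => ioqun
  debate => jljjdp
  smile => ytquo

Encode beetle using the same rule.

hlmcvp

In child: c→i is +6, h→o is +7, i→q is +8, l→u is +9 — the shift increases by 1 each position. The shift increases by 1 at each position, starting from +6: 6, 7, 8, ….
For beetle: b+6=h, e+7=l, e+8=m, t+9=c, l+10=v, e+11=p.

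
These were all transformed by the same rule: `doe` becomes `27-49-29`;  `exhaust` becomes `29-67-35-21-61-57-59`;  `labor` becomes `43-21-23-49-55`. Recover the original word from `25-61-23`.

cub

d(#4)→27 and o(#15)→49: differences scale by 2, so n = 2·pos + 19. The formula is n = 2×(alphabet index, a=1) + 19.
Undoing it on 25-61-23: 25→(25−19)÷2=3=c, 61→(61−19)÷2=21=u, 23→(23−19)÷2=2=b.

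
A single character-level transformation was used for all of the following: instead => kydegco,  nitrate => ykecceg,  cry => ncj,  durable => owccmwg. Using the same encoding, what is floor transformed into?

qwqqc

Vowels shift forward by 2 and consonants shift forward by 11.
For floor: f(cons)+11=q, l(cons)+11=w, o(vowel)+2=q, o(vowel)+2=q, r(cons)+11=c.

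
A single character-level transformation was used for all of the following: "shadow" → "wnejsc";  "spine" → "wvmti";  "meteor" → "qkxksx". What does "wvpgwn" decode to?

splash

A repeating key of period 2 is used — shifts +4, +6 over and over.
Undoing it on wvpgwn: w−4=s, v−6=p, p−4=l, g−6=a, w−4=s, n−6=h.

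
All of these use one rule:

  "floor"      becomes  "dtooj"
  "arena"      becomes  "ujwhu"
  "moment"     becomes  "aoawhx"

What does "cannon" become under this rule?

iuhhoh

f(5)→d(3) and l(11)→t(19) fit y≡7x+20 (mod 26); the inverse of 7 mod 26 is 15. Treating letters as 0–25, the rule is x ↦ 7x + 20 (mod 26).
On cannon: c(2)→7·2+20≡8=i; a(0)→7·0+20≡20=u; n(13)→7·13+20≡7=h; n(13)→7·13+20≡7=h; o(14)→7·14+20≡14=o; n(13)→7·13+20≡7=h (all mod 26).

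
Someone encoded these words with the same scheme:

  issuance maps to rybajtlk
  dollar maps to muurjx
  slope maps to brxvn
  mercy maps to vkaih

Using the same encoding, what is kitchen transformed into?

tociqkw

It's a Vigenère-style cipher with numeric key [9,6]: position i shifts by key[i mod 2].
On kitchen: k+9=t, i+6=o, t+9=c, c+6=i, h+9=q, e+6=k, n+9=w.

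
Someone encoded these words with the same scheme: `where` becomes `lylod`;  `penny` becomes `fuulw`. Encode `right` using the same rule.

The output letters match the input read backwards, each shifted +7: where reversed is erehw. The word is reversed, then every letter is shifted forward by 7.
For right: reverse → thgir; then shift: t+7=a, h+7=o, g+7=n, i+7=p, r+7=y.

aonpy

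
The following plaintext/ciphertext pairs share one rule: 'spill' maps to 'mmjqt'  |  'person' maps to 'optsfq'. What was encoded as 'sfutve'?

duster

The output letters match the input read backwards, each shifted +1: spill reversed is llips. The word is reversed, then every letter is shifted forward by 1.
Reversing it on sfutve: shift back: s−1=r, f−1=e, u−1=t, t−1=s, v−1=u, e−1=d → retsud; then reverse → duster.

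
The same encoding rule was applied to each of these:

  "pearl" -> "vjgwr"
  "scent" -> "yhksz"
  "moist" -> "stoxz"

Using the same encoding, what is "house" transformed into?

ntaxk

A repeating key of period 2 is used — shifts +6, +5 over and over.
For house: h+6=n, o+5=t, u+6=a, s+5=x, e+6=k.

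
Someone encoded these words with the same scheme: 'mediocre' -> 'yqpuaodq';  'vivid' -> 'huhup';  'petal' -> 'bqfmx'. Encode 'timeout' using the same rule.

Compare letters: m→y is +12, e→q is +12, d→p is +12 — a constant shift. It's a constant shift of +12 (ROT12).
Applying it to timeout: t+12=f, i+12=u, m+12=y, e+12=q, o+12=a, u+12=g, t+12=f.

fuyqagf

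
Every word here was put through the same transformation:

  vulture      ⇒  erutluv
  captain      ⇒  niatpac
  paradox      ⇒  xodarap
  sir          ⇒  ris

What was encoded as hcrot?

torch

It's just the letters in reverse order.
Reversing it on hcrot: then reverse → torch.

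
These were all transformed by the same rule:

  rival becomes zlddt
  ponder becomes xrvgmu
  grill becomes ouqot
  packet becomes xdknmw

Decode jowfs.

block

It's a Vigenère-style cipher with numeric key [8,3]: position i shifts by key[i mod 2].
Undoing it on jowfs: j−8=b, o−3=l, w−8=o, f−3=c, s−8=k.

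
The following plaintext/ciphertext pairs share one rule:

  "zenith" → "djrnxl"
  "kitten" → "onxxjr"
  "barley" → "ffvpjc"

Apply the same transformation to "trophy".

The shift depends on letter class: consonant z→d is +4, but vowel e→j is +5. Vowels shift forward by 5 and consonants shift forward by 4.
On trophy: t(cons)+4=x, r(cons)+4=v, o(vowel)+5=t, p(cons)+4=t, h(cons)+4=l, y(cons)+4=c.

xvttlc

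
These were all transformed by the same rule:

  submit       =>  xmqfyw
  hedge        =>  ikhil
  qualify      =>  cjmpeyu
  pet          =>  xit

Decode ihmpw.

slide

The output letters match the input read backwards, each shifted +4: submit reversed is timbus. The word is reversed, then every letter is shifted forward by 4.
Decoding ihmpw: shift back: i−4=e, h−4=d, m−4=i, p−4=l, w−4=s → edils; then reverse → slide.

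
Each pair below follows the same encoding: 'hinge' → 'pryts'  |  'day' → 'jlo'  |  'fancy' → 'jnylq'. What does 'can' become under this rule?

The output letters match the input read backwards, each shifted +11: hinge reversed is egnih. Two steps: reverse the string, then apply a Caesar shift of +11.
Applying it to can: reverse → nac; then shift: n+11=y, a+11=l, c+11=n.

yln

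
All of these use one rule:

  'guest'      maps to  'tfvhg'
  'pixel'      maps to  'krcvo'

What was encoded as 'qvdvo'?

jewel

Each pair mirrors across the alphabet (g↔t, u↔f, e↔v): positions sum to 25. This is the alphabet-reversal cipher (Atbash): a becomes z, b becomes y, etc.
Undoing it on qvdvo: q↔j, v↔e, d↔w, v↔e, o↔l.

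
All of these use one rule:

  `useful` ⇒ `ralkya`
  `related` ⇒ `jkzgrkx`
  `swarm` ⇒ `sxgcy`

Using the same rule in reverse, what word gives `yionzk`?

ethics

The output letters match the input read backwards, each shifted +6: useful reversed is lufesu. Two steps: reverse the string, then apply a Caesar shift of +6.
Decoding yionzk: shift back: y−6=s, i−6=c, o−6=i, n−6=h, z−6=t, k−6=e → scihte; then reverse → ethics.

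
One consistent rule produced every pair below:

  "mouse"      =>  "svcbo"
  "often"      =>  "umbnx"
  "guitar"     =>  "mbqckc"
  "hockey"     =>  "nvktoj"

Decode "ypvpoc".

singer

Letter i (0-indexed) is shifted by i+6, so successive shifts are 6, 7, 8, ….
Decoding ypvpoc: y−6=s, p−7=i, v−8=n, p−9=g, o−10=e, c−11=r.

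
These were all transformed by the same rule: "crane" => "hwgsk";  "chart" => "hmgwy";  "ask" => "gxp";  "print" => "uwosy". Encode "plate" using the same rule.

The shift depends on letter class: consonant c→h is +5, but vowel a→g is +6. Two shifts are in play — +6 for a/e/i/o/u, +5 for every other letter.
For plate: p(cons)+5=u, l(cons)+5=q, a(vowel)+6=g, t(cons)+5=y, e(vowel)+6=k.

uqgyk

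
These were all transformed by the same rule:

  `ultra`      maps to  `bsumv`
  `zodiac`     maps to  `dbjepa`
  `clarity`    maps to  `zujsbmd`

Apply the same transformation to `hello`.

The output letters match the input read backwards, each shifted +1: ultra reversed is artlu. The word is reversed, then every letter is shifted forward by 1.
Applying it to hello: reverse → olleh; then shift: o+1=p, l+1=m, l+1=m, e+1=f, h+1=i.

pmmfi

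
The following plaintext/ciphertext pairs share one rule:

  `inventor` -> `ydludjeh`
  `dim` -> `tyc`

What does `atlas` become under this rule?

Compare letters: i→y is +16, n→d is +16, v→l is +16 — a constant shift. It's a constant shift of +16 (ROT16).
On atlas: a+16=q, t+16=j, l+16=b, a+16=q, s+16=i.

qjbqi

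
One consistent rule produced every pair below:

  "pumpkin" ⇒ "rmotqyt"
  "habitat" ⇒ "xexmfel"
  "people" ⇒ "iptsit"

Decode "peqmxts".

optimal

The output letters match the input read backwards, each shifted +4: pumpkin reversed is nikpmup. Two steps: reverse the string, then apply a Caesar shift of +4.
Decoding peqmxts: shift back: p−4=l, e−4=a, q−4=m, m−4=i, x−4=t, t−4=p, s−4=o → lamitpo; then reverse → optimal.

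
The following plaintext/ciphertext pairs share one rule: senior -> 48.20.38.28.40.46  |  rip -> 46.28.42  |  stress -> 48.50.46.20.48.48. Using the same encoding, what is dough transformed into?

With a=1..z=26, the number is 2·pos + 10.
Applying it to dough: d=4→18, o=15→40, u=21→52, g=7→24, h=8→26.

18.40.52.24.26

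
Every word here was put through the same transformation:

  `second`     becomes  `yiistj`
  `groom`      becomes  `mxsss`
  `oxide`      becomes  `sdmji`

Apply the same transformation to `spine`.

yvmti

The shift depends on letter class: consonant s→y is +6, but vowel e→i is +4. Two shifts are in play — +4 for a/e/i/o/u, +6 for every other letter.
For spine: s(cons)+6=y, p(cons)+6=v, i(vowel)+4=m, n(cons)+6=t, e(vowel)+4=i.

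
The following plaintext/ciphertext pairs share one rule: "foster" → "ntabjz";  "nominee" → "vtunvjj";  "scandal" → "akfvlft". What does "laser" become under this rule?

Vowels shift forward by 5 and consonants shift forward by 8.
On laser: l(cons)+8=t, a(vowel)+5=f, s(cons)+8=a, e(vowel)+5=j, r(cons)+8=z.

tfajz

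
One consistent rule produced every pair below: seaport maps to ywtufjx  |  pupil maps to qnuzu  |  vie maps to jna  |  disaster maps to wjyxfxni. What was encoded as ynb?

The output letters match the input read backwards, each shifted +5: seaport reversed is tropaes. Two steps: reverse the string, then apply a Caesar shift of +5.
Reversing it on ynb: shift back: y−5=t, n−5=i, b−5=w → tiw; then reverse → wit.

wit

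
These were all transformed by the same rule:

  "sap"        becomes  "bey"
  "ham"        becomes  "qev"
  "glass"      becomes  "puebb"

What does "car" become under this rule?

The rule splits by letter class: vowels +4, consonants +9.
On car: c(cons)+9=l, a(vowel)+4=e, r(cons)+9=a.

lea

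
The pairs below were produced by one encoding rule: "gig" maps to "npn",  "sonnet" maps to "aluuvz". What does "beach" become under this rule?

ojhli

The output letters match the input read backwards, each shifted +7: gig reversed is gig. Two steps: reverse the string, then apply a Caesar shift of +7.
For beach: reverse → hcaeb; then shift: h+7=o, c+7=j, a+7=h, e+7=l, b+7=i.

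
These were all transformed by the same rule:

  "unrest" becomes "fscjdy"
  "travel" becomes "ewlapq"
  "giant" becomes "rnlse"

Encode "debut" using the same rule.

Shifts by position in unrest: pos 0: u→f (+11), pos 1: n→s (+5), pos 2: r→c (+11), pos 3: e→j (+5) — repeating every 2. A repeating key of period 2 is used — shifts +11, +5 over and over.
On debut: d+11=o, e+5=j, b+11=m, u+5=z, t+11=e.

ojmze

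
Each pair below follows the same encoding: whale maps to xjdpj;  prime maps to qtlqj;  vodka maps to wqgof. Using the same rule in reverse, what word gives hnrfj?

Letter i (0-indexed) is shifted by i+1, so successive shifts are 1, 2, 3, ….
Undoing it on hnrfj: h−1=g, n−2=l, r−3=o, f−4=b, j−5=e.

globe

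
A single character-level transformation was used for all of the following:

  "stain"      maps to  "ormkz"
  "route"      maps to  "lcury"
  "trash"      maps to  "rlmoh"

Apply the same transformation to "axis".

mdko

s(18)→o(14) and t(19)→r(17) fit y≡3x+12 (mod 26); the inverse of 3 mod 26 is 9. Treating letters as 0–25, the rule is x ↦ 3x + 12 (mod 26).
For axis: a(0)→3·0+12≡12=m; x(23)→3·23+12≡3=d; i(8)→3·8+12≡10=k; s(18)→3·18+12≡14=o (all mod 26).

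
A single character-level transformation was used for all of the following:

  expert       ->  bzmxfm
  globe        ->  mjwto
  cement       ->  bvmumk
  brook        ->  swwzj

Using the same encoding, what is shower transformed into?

The output letters match the input read backwards, each shifted +8: expert reversed is trepxe. The word is reversed, then every letter is shifted forward by 8.
For shower: reverse → rewohs; then shift: r+8=z, e+8=m, w+8=e, o+8=w, h+8=p, s+8=a.

zmewpa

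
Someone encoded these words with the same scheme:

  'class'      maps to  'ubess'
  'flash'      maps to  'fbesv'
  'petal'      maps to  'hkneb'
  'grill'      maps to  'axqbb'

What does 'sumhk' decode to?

Each letter's alphabet position (a=0..z=25) is mapped through 21·x+4 mod 26 — an affine cipher.
Reversing it on sumhk: s(18)→5·(18−4)≡18=s; u(20)→5·(20−4)≡2=c; m(12)→5·(12−4)≡14=o; h(7)→5·(7−4)≡15=p; k(10)→5·(10−4)≡4=e (all mod 26).

scope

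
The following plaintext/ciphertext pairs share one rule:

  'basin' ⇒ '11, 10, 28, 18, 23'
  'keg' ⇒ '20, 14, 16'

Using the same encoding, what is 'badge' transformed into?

Letters become their 1-based position plus 9 (so a→10, b→11, …).
For badge: b=2→11, a=1→10, d=4→13, g=7→16, e=5→14.

11, 10, 13, 16, 14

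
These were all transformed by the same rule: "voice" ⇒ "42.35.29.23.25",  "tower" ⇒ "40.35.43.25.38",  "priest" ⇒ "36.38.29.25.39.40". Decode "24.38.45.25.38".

dryer

The number is (letter's place in the alphabet, a=1) + 20.
Reversing it on 24.38.45.25.38: 24→(24−20)÷1=4=d, 38→(38−20)÷1=18=r, 45→(45−20)÷1=25=y, 25→(25−20)÷1=5=e, 38→(38−20)÷1=18=r.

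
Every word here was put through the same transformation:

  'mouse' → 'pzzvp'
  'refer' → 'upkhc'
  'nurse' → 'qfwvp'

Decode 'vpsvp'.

sense

Shifts by position in mouse: pos 0: m→p (+3), pos 1: o→z (+11), pos 2: u→z (+5), pos 3: s→v (+3), pos 4: e→p (+11) — repeating every 3. It's a Vigenère-style cipher with numeric key [3,11,5]: position i shifts by key[i mod 3].
Reversing it on vpsvp: v−3=s, p−11=e, s−5=n, v−3=s, p−11=e.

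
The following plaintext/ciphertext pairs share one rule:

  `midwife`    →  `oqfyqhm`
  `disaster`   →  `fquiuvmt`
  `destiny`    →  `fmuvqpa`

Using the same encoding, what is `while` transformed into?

The shift depends on letter class: consonant m→o is +2, but vowel i→q is +8. The rule splits by letter class: vowels +8, consonants +2.
Applying it to while: w(cons)+2=y, h(cons)+2=j, i(vowel)+8=q, l(cons)+2=n, e(vowel)+8=m.

yjqnm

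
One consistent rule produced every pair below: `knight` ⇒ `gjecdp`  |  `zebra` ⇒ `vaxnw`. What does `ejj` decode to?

Compare letters: k→g is +22, n→j is +22, i→e is +22 — a constant shift. Each letter is shifted forward by 22 in the alphabet (a Caesar shift of +22).
Decoding ejj: e−22=i, j−22=n, j−22=n.

inn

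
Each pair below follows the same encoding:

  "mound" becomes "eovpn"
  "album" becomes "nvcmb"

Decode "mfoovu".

Two steps: reverse the string, then apply a Caesar shift of +1.
Reversing it on mfoovu: shift back: m−1=l, f−1=e, o−1=n, o−1=n, v−1=u, u−1=t → lennut; then reverse → tunnel.

tunnel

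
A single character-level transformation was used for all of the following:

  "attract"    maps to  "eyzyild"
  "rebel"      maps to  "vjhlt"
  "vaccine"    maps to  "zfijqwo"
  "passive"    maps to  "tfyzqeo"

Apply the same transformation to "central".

In attract: a→e is +4, t→y is +5, t→z is +6, r→y is +7 — the shift increases by 1 each position. Letter i (0-indexed) is shifted by i+4, so successive shifts are 4, 5, 6, ….
On central: c+4=g, e+5=j, n+6=t, t+7=a, r+8=z, a+9=j, l+10=v.

gjtazjv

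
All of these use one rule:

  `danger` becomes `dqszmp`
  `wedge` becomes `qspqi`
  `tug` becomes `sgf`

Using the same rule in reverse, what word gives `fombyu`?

impact

The output letters match the input read backwards, each shifted +12: danger reversed is regnad. The word is reversed, then every letter is shifted forward by 12.
Reversing it on fombyu: shift back: f−12=t, o−12=c, m−12=a, b−12=p, y−12=m, u−12=i → tcapmi; then reverse → impact.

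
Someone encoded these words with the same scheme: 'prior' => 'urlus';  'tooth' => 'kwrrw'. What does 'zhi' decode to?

few

The output letters match the input read backwards, each shifted +3: prior reversed is roirp. Read the word backwards and shift each letter +3.
Reversing it on zhi: shift back: z−3=w, h−3=e, i−3=f → wef; then reverse → few.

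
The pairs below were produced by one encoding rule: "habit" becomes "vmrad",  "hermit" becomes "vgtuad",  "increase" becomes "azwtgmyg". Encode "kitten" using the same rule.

kaddgz

h(7)→v(21) and a(0)→m(12) fit y≡5x+12 (mod 26); the inverse of 5 mod 26 is 21. Treating letters as 0–25, the rule is x ↦ 5x + 12 (mod 26).
For kitten: k(10)→5·10+12≡10=k; i(8)→5·8+12≡0=a; t(19)→5·19+12≡3=d; t(19)→5·19+12≡3=d; e(4)→5·4+12≡6=g; n(13)→5·13+12≡25=z (all mod 26).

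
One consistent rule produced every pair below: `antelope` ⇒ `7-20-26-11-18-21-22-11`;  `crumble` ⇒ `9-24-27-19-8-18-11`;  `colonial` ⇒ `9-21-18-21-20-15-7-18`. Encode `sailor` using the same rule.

The number is (letter's place in the alphabet, a=1) + 6.
On sailor: s=19→25, a=1→7, i=9→15, l=12→18, o=15→21, r=18→24.

25-7-15-18-21-24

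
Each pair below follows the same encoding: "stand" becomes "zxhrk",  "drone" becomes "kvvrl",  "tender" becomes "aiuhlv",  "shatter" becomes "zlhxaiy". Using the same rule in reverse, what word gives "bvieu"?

urban

Shifts by position in stand: pos 0: s→z (+7), pos 1: t→x (+4), pos 2: a→h (+7), pos 3: n→r (+4) — repeating every 2. It's a Vigenère-style cipher with numeric key [7,4]: position i shifts by key[i mod 2].
Reversing it on bvieu: b−7=u, v−4=r, i−7=b, e−4=a, u−7=n.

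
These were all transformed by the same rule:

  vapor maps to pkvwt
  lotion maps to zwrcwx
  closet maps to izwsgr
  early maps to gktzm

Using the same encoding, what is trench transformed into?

v(21)→p(15) and a(0)→k(10) fit y≡25x+10 (mod 26); the inverse of 25 mod 26 is 25. This is an affine cipher: with a=0,…,z=25, each position x becomes (25x+10) mod 26.
Applying it to trench: t(19)→25·19+10≡17=r; r(17)→25·17+10≡19=t; e(4)→25·4+10≡6=g; n(13)→25·13+10≡23=x; c(2)→25·2+10≡8=i; h(7)→25·7+10≡3=d (all mod 26).

rtgxid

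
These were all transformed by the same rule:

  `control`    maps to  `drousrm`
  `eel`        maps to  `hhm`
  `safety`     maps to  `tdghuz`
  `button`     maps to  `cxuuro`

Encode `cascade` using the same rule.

ddtddeh

The shift depends on letter class: consonant c→d is +1, but vowel o→r is +3. Two shifts are in play — +3 for a/e/i/o/u, +1 for every other letter.
On cascade: c(cons)+1=d, a(vowel)+3=d, s(cons)+1=t, c(cons)+1=d, a(vowel)+3=d, d(cons)+1=e, e(vowel)+3=h.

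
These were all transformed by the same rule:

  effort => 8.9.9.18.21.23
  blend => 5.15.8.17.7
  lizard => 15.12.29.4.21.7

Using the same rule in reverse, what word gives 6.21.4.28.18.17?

crayon

e is letter #5 and maps to 8: an offset of 3. Letters become their 1-based position plus 3 (so a→4, b→5, …).
Decoding 6.21.4.28.18.17: 6→(6−3)÷1=3=c, 21→(21−3)÷1=18=r, 4→(4−3)÷1=1=a, 28→(28−3)÷1=25=y, 18→(18−3)÷1=15=o, 17→(17−3)÷1=14=n.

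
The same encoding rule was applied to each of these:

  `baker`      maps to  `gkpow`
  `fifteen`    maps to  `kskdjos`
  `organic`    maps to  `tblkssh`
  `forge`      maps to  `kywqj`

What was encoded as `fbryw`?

A repeating key of period 2 is used — shifts +5, +10 over and over.
Reversing it on fbryw: f−5=a, b−10=r, r−5=m, y−10=o, w−5=r.

armor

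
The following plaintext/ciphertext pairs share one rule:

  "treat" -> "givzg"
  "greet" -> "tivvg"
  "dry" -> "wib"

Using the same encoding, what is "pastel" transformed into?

Each pair mirrors across the alphabet (t↔g, r↔i, e↔v): positions sum to 25. Each letter is replaced by its mirror in the alphabet: a↔z, b↔y, c↔x, and so on (the Atbash cipher).
On pastel: p↔k, a↔z, s↔h, t↔g, e↔v, l↔o.

kzhgvo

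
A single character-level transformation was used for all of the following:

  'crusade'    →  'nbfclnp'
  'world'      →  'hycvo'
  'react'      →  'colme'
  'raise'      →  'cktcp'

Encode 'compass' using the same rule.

Shifts by position in crusade: pos 0: c→n (+11), pos 1: r→b (+10), pos 2: u→f (+11), pos 3: s→c (+10) — repeating every 2. The shifts repeat in a cycle of length 2: positions 0,1,… shift by +11, +10, then the pattern repeats.
Applying it to compass: c+11=n, o+10=y, m+11=x, p+10=z, a+11=l, s+10=c, s+11=d.

nyxzlcd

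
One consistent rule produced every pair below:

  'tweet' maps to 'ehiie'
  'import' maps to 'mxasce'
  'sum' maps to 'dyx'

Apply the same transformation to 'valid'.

gewmo

The shift depends on letter class: consonant t→e is +11, but vowel e→i is +4. The rule splits by letter class: vowels +4, consonants +11.
For valid: v(cons)+11=g, a(vowel)+4=e, l(cons)+11=w, i(vowel)+4=m, d(cons)+11=o.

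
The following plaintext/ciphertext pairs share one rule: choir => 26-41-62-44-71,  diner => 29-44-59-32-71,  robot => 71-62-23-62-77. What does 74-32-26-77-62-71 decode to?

c(#3)→26 and h(#8)→41: differences scale by 3, so n = 3·pos + 17. With a=1..z=26, the number is 3·pos + 17.
Reversing it on 74-32-26-77-62-71: 74→(74−17)÷3=19=s, 32→(32−17)÷3=5=e, 26→(26−17)÷3=3=c, 77→(77−17)÷3=20=t, 62→(62−17)÷3=15=o, 71→(71−17)÷3=18=r.

sector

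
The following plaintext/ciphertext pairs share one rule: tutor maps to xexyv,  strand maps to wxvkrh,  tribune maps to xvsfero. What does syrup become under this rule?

The shift depends on letter class: consonant t→x is +4, but vowel u→e is +10. The rule splits by letter class: vowels +10, consonants +4.
Applying it to syrup: s(cons)+4=w, y(cons)+4=c, r(cons)+4=v, u(vowel)+10=e, p(cons)+4=t.

wcvet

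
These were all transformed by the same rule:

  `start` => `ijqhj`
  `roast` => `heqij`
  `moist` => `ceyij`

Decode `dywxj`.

night

Compare letters: s→i is +16, t→j is +16, a→q is +16 — a constant shift. It's a constant shift of +16 (ROT16).
Decoding dywxj: d−16=n, y−16=i, w−16=g, x−16=h, j−16=t.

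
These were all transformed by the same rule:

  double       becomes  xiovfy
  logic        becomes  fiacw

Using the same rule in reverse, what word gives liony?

route

It's a constant shift of +20 (ROT20).
Undoing it on liony: l−20=r, i−20=o, o−20=u, n−20=t, y−20=e.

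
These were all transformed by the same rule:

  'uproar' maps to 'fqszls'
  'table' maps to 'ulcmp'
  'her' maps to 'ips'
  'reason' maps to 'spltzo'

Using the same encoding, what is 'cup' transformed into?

The shift depends on letter class: consonant p→q is +1, but vowel u→f is +11. Vowels shift forward by 11 and consonants shift forward by 1.
On cup: c(cons)+1=d, u(vowel)+11=f, p(cons)+1=q.

dfq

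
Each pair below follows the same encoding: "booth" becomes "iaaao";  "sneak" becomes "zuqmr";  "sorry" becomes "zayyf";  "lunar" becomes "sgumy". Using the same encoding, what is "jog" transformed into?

The shift depends on letter class: consonant b→i is +7, but vowel o→a is +12. Vowels shift forward by 12 and consonants shift forward by 7.
On jog: j(cons)+7=q, o(vowel)+12=a, g(cons)+7=n.

qan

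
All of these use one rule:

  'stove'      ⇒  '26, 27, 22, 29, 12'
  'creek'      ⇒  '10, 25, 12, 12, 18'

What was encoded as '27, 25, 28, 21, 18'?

s is letter #19 and maps to 26: an offset of 7. The number is (letter's place in the alphabet, a=1) + 7.
Undoing it on 27, 25, 28, 21, 18: 27→(27−7)÷1=20=t, 25→(25−7)÷1=18=r, 28→(28−7)÷1=21=u, 21→(21−7)÷1=14=n, 18→(18−7)÷1=11=k.

trunk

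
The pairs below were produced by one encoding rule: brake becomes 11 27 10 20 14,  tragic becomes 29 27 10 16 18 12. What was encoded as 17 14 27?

her

Each letter is replaced by its alphabet position (a=1..z=26) + 9.
Decoding 17 14 27: 17→(17−9)÷1=8=h, 14→(14−9)÷1=5=e, 27→(27−9)÷1=18=r.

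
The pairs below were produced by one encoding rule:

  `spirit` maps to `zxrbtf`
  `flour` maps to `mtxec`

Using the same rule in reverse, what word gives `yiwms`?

In spirit: s→z is +7, p→x is +8, i→r is +9, r→b is +10 — the shift increases by 1 each position. Each letter shifts forward by (position + 7), i.e. 7, 8, 9, … — the shift grows by one for each successive letter.
Undoing it on yiwms: y−7=r, i−8=a, w−9=n, m−10=c, s−11=h.

ranch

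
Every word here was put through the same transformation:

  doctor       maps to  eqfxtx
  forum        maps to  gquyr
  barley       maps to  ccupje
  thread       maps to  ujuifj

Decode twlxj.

suite

Letter i (0-indexed) is shifted by i+1, so successive shifts are 1, 2, 3, ….
Decoding twlxj: t−1=s, w−2=u, l−3=i, x−4=t, j−5=e.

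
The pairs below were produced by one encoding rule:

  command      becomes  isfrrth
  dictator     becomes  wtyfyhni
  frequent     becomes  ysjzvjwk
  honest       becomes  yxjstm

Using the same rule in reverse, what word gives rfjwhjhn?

The output letters match the input read backwards, each shifted +5: command reversed is dnammoc. The word is reversed, then every letter is shifted forward by 5.
Reversing it on rfjwhjhn: shift back: r−5=m, f−5=a, j−5=e, w−5=r, h−5=c, j−5=e, h−5=c, n−5=i → maerceci; then reverse → icecream.

icecream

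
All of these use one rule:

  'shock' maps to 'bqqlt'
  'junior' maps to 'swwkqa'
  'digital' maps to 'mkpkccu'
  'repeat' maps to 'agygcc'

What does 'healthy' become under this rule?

The rule splits by letter class: vowels +2, consonants +9.
Applying it to healthy: h(cons)+9=q, e(vowel)+2=g, a(vowel)+2=c, l(cons)+9=u, t(cons)+9=c, h(cons)+9=q, y(cons)+9=h.

qgcucqh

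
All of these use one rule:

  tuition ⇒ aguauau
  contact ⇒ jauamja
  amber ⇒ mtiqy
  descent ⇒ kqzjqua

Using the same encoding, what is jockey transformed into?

qajrqf

The shift depends on letter class: consonant t→a is +7, but vowel u→g is +12. Two shifts are in play — +12 for a/e/i/o/u, +7 for every other letter.
On jockey: j(cons)+7=q, o(vowel)+12=a, c(cons)+7=j, k(cons)+7=r, e(vowel)+12=q, y(cons)+7=f.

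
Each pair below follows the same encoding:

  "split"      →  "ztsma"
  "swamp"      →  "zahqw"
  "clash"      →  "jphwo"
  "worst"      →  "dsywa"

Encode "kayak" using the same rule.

refer

Shifts by position in split: pos 0: s→z (+7), pos 1: p→t (+4), pos 2: l→s (+7), pos 3: i→m (+4) — repeating every 2. The shifts repeat in a cycle of length 2: positions 0,1,… shift by +7, +4, then the pattern repeats.
Applying it to kayak: k+7=r, a+4=e, y+7=f, a+4=e, k+7=r.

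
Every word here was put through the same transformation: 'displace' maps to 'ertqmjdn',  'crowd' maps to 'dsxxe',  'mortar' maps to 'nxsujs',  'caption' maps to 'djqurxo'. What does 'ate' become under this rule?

Two shifts are in play — +9 for a/e/i/o/u, +1 for every other letter.
Applying it to ate: a(vowel)+9=j, t(cons)+1=u, e(vowel)+9=n.

jun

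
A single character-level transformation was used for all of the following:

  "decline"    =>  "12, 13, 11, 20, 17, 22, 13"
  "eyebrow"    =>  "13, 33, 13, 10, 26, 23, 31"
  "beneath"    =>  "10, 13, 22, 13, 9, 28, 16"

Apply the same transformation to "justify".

The number is (letter's place in the alphabet, a=1) + 8.
Applying it to justify: j=10→18, u=21→29, s=19→27, t=20→28, i=9→17, f=6→14, y=25→33.

18, 29, 27, 28, 17, 14, 33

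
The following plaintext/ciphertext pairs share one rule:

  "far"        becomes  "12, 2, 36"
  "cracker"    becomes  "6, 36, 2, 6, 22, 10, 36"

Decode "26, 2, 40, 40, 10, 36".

matter

f(#6)→12 and a(#1)→2: differences scale by 2, so n = 2·pos + 0. With a=1..z=26, the number is 2·pos.
Decoding 26, 2, 40, 40, 10, 36: 26→(26−0)÷2=13=m, 2→(2−0)÷2=1=a, 40→(40−0)÷2=20=t, 40→(40−0)÷2=20=t, 10→(10−0)÷2=5=e, 36→(36−0)÷2=18=r.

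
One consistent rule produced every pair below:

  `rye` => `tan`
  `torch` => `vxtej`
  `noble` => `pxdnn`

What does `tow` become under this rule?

vxy

The shift depends on letter class: consonant r→t is +2, but vowel e→n is +9. Vowels shift forward by 9 and consonants shift forward by 2.
Applying it to tow: t(cons)+2=v, o(vowel)+9=x, w(cons)+2=y.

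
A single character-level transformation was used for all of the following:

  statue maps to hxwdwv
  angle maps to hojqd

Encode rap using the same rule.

sdu

Read the word backwards and shift each letter +3.
On rap: reverse → par; then shift: p+3=s, a+3=d, r+3=u.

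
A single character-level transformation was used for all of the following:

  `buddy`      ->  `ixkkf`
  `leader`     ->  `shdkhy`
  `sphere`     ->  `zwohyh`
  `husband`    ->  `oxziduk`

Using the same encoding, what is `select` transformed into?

The shift depends on letter class: consonant b→i is +7, but vowel u→x is +3. Two shifts are in play — +3 for a/e/i/o/u, +7 for every other letter.
For select: s(cons)+7=z, e(vowel)+3=h, l(cons)+7=s, e(vowel)+3=h, c(cons)+7=j, t(cons)+7=a.

zhshja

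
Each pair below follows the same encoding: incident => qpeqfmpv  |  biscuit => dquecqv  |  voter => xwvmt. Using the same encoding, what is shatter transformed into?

ujivvmt

The shift depends on letter class: consonant n→p is +2, but vowel i→q is +8. Vowels shift forward by 8 and consonants shift forward by 2.
Applying it to shatter: s(cons)+2=u, h(cons)+2=j, a(vowel)+8=i, t(cons)+2=v, t(cons)+2=v, e(vowel)+8=m, r(cons)+2=t.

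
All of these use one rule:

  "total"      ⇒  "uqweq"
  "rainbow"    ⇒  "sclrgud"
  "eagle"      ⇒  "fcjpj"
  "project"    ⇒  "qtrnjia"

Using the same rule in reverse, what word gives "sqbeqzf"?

In total: t→u is +1, o→q is +2, t→w is +3, a→e is +4 — the shift increases by 1 each position. Each letter shifts forward by (position + 1), i.e. 1, 2, 3, … — the shift grows by one for each successive letter.
Undoing it on sqbeqzf: s−1=r, q−2=o, b−3=y, e−4=a, q−5=l, z−6=t, f−7=y.

royalty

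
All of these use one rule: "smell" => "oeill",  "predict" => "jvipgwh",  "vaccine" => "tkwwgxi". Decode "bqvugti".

s(18)→o(14) and m(12)→e(4) fit y≡19x+10 (mod 26); the inverse of 19 mod 26 is 11. Treating letters as 0–25, the rule is x ↦ 19x + 10 (mod 26).
Decoding bqvugti: b(1)→11·(1−10)≡5=f; q(16)→11·(16−10)≡14=o; v(21)→11·(21−10)≡17=r; u(20)→11·(20−10)≡6=g; g(6)→11·(6−10)≡8=i; t(19)→11·(19−10)≡21=v; i(8)→11·(8−10)≡4=e (all mod 26).

forgive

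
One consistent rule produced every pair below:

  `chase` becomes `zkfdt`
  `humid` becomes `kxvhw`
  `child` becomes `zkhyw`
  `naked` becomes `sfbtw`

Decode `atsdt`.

tense

c(2)→z(25) and h(7)→k(10) fit y≡23x+5 (mod 26); the inverse of 23 mod 26 is 17. This is an affine cipher: with a=0,…,z=25, each position x becomes (23x+5) mod 26.
Reversing it on atsdt: a(0)→17·(0−5)≡19=t; t(19)→17·(19−5)≡4=e; s(18)→17·(18−5)≡13=n; d(3)→17·(3−5)≡18=s; t(19)→17·(19−5)≡4=e (all mod 26).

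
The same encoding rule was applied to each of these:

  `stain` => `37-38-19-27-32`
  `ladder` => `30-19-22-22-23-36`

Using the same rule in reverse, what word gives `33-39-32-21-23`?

ounce

s is letter #19 and maps to 37: an offset of 18. Each letter is replaced by its alphabet position (a=1..z=26) + 18.
Undoing it on 33-39-32-21-23: 33→(33−18)÷1=15=o, 39→(39−18)÷1=21=u, 32→(32−18)÷1=14=n, 21→(21−18)÷1=3=c, 23→(23−18)÷1=5=e.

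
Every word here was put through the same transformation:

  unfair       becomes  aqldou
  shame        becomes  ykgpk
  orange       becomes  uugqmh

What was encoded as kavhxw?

Shifts by position in unfair: pos 0: u→a (+6), pos 1: n→q (+3), pos 2: f→l (+6), pos 3: a→d (+3) — repeating every 2. It's a Vigenère-style cipher with numeric key [6,3]: position i shifts by key[i mod 2].
Undoing it on kavhxw: k−6=e, a−3=x, v−6=p, h−3=e, x−6=r, w−3=t.

expert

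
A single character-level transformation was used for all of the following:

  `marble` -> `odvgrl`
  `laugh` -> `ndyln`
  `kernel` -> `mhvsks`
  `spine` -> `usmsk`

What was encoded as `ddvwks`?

In marble: m→o is +2, a→d is +3, r→v is +4, b→g is +5 — the shift increases by 1 each position. The shift increases by 1 at each position, starting from +2: 2, 3, 4, ….
Decoding ddvwks: d−2=b, d−3=a, v−4=r, w−5=r, k−6=e, s−7=l.

barrel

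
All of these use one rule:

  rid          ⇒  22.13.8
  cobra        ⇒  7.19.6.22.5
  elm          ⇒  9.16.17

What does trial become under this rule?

r is letter #18 and maps to 22: an offset of 4. Letters become their 1-based position plus 4 (so a→5, b→6, …).
On trial: t=20→24, r=18→22, i=9→13, a=1→5, l=12→16.

24.22.13.5.16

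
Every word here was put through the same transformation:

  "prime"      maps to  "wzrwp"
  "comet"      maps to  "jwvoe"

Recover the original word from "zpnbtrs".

sheriff

The shift increases by 1 at each position, starting from +7: 7, 8, 9, ….
Reversing it on zpnbtrs: z−7=s, p−8=h, n−9=e, b−10=r, t−11=i, r−12=f, s−13=f.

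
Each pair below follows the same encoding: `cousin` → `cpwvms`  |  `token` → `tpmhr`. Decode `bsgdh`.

In cousin: c→c is +0, o→p is +1, u→w is +2, s→v is +3 — the shift increases by 1 each position. The shift increases by 1 at each position, starting from +0: 0, 1, 2, ….
Reversing it on bsgdh: b−0=b, s−1=r, g−2=e, d−3=a, h−4=d.

bread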